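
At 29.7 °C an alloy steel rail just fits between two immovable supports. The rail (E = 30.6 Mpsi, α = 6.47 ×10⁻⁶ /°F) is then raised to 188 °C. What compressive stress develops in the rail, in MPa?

389 MPa

E = 30.6 Mpsi = 211.0 GPa.
α = 6.47×10⁻⁶/°F × 9/5 = 11.6×10⁻⁶/K.
ΔT = 158.3 K. Constrained thermal stress σ = E·α·ΔT = 211.0×10³ MPa × 11.6×10⁻⁶ × 158.3 = 389 MPa (compressive).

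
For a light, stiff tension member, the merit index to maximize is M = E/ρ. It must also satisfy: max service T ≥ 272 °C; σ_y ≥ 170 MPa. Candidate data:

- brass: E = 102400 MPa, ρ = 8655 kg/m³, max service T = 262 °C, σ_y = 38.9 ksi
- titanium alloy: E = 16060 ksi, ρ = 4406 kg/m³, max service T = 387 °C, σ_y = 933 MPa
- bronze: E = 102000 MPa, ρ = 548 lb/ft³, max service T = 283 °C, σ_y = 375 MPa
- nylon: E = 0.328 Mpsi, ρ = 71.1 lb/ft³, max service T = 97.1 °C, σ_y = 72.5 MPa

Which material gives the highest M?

Screen on constraints: max service T ≥ 272 °C; σ_y ≥ 170 MPa. Survivors: titanium alloy, bronze.
Normalizing units and computing the index:
  titanium alloy: E = 110.7 GPa, ρ = 4406 kg/m³
  bronze: E = 102.0 GPa, ρ = 8778 kg/m³
  titanium alloy: M = 25.1 MN·m/kg
  bronze: M = 11.6 MN·m/kg
Titanium alloy ranks first.

titanium alloy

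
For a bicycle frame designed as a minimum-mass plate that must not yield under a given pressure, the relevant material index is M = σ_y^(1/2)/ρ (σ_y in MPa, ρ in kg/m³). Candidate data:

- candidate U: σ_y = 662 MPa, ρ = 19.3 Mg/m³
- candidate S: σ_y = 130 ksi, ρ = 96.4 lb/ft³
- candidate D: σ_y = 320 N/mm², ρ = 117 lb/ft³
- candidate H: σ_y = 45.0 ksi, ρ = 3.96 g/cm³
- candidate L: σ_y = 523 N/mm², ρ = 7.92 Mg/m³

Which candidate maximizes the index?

Putting every candidate on a common basis:
  candidate U: σ_y = 662.0 MPa, ρ = 19300 kg/m³
  candidate S: σ_y = 896.3 MPa, ρ = 1544 kg/m³
  candidate D: σ_y = 320.0 MPa, ρ = 1874 kg/m³
  candidate H: σ_y = 310.3 MPa, ρ = 3960 kg/m³
  candidate L: σ_y = 523.0 MPa, ρ = 7920 kg/m³
  candidate S: M = 19.4×10⁻³
  candidate D: M = 9.54×10⁻³
  candidate H: M = 4.45×10⁻³
  candidate L: M = 2.89×10⁻³
  candidate U: M = 1.33×10⁻³
The maximum is for candidate S.

candidate S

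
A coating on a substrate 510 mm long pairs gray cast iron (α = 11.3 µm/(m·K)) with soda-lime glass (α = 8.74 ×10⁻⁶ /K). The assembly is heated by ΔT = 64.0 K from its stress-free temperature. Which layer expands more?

gray cast iron

α(gray cast iron) = 11.3×10⁻⁶/K vs α(soda-lime glass) = 8.74×10⁻⁶/K.
Higher α expands more for the same ΔT: gray cast iron.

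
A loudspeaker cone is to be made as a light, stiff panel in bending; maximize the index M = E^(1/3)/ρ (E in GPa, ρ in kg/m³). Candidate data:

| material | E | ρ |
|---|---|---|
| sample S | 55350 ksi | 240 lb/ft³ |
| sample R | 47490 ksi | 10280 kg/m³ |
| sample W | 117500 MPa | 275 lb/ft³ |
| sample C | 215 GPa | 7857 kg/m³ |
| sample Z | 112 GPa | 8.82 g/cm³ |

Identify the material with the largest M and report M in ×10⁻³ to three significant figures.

Convert each candidate to consistent units, then evaluate M:
  sample S: E = 381.6 GPa, ρ = 3844 kg/m³
  sample R: E = 327.4 GPa, ρ = 10280 kg/m³
  sample W: E = 117.5 GPa, ρ = 4405 kg/m³
  sample C: E = 215.0 GPa, ρ = 7857 kg/m³
  sample Z: E = 112.0 GPa, ρ = 8820 kg/m³
  sample S: M = 1.89×10⁻³
  sample W: M = 1.11×10⁻³
  sample C: M = 0.762×10⁻³
  sample R: M = 0.670×10⁻³
  sample Z: M = 0.547×10⁻³
Highest index: sample S.

sample S, M = 1.89×10⁻³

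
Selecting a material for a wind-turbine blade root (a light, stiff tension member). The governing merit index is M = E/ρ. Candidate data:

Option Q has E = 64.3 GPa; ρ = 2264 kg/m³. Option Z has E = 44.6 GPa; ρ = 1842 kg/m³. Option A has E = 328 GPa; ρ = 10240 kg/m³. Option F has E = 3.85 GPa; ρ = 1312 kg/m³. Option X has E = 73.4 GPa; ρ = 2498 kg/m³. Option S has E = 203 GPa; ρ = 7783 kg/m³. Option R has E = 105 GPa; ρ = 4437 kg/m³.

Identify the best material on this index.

option A

Computing M directly (units already consistent):
  option A: M = 32.0 MN·m/kg
  option X: M = 29.4 MN·m/kg
  option Q: M = 28.4 MN·m/kg
  option S: M = 26.1 MN·m/kg
  option Z: M = 24.2 MN·m/kg
  option R: M = 23.7 MN·m/kg
  option F: M = 2.93 MN·m/kg
The maximum is for option A.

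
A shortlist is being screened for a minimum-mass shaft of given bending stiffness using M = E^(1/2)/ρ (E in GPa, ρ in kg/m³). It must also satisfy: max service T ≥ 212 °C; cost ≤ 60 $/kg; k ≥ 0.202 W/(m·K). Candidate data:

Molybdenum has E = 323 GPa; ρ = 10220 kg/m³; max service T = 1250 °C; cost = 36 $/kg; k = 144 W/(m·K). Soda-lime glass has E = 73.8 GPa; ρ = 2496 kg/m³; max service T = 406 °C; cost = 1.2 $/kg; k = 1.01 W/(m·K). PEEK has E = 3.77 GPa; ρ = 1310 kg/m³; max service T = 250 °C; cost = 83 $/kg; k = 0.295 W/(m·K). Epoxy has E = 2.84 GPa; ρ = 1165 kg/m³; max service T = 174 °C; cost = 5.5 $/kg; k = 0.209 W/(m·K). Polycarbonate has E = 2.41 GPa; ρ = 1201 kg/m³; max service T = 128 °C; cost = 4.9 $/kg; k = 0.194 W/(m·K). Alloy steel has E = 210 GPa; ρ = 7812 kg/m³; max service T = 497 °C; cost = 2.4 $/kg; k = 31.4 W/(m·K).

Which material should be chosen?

Screen on constraints: max service T ≥ 212 °C; cost ≤ 60 $/kg; k ≥ 0.202 W/(m·K). Survivors: molybdenum, soda-lime glass, alloy steel.
Computing M directly (units already consistent):
  soda-lime glass: M = 3.44×10⁻³
  alloy steel: M = 1.86×10⁻³
  molybdenum: M = 1.76×10⁻³
The maximum is for soda-lime glass.

soda-lime glass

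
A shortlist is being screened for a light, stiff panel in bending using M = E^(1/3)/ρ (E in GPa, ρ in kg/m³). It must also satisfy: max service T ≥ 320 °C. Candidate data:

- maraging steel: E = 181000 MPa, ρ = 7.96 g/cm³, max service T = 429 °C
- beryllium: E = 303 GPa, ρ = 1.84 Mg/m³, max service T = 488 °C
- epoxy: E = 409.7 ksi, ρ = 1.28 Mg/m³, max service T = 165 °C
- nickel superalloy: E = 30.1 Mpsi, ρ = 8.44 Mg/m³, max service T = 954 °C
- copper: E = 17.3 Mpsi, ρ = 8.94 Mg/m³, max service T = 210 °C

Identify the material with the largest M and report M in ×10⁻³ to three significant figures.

Screen on constraints: max service T ≥ 320 °C. Survivors: maraging steel, beryllium, nickel superalloy.
Putting every candidate on a common basis:
  maraging steel: E = 181.0 GPa, ρ = 7960 kg/m³
  beryllium: E = 303.0 GPa, ρ = 1840 kg/m³
  nickel superalloy: E = 207.5 GPa, ρ = 8440 kg/m³
  beryllium: M = 3.65×10⁻³
  maraging steel: M = 0.711×10⁻³
  nickel superalloy: M = 0.701×10⁻³
Highest index: beryllium.

beryllium, M = 3.65×10⁻³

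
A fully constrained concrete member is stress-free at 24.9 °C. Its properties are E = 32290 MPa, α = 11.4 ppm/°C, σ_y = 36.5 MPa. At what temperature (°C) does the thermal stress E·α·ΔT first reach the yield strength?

E = 32290 MPa = 32.29 GPa.
E·α·ΔT = 36.50 MPa ⇒ ΔT = 36.50 / (32.29×10³ × 11.4×10⁻⁶) = 99.16 K.
T = 24.9 + 99.16 = 124.1 °C.

124 °C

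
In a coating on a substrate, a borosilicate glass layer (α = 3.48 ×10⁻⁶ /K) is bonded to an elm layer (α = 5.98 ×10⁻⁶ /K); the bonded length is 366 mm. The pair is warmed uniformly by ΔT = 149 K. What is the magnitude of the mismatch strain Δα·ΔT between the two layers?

Δα = |3.48 − 5.98|×10⁻⁶/K = 2.50×10⁻⁶/K.
Mismatch strain = Δα·ΔT = 2.50×10⁻⁶ × 149.0 = 3.73×10⁻⁴.

3.73×10⁻⁴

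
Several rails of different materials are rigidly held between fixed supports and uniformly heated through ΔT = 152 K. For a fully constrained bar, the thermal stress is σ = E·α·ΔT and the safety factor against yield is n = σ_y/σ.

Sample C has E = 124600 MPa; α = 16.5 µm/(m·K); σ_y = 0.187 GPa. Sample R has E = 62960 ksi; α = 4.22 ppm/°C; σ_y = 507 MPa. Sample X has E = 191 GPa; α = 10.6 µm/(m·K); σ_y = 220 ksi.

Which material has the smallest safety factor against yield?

With everything in SI (GPa, ×10⁻⁶/K, MPa):
  sample C: E = 124.6, α = 16.5, σ_y = 187.0 → σ = 312 MPa, n = 0.598
  sample R: E = 434.1, α = 4.22, σ_y = 507.0 → σ = 278 MPa, n = 1.82
  sample X: E = 191.0, α = 10.6, σ_y = 1517 → σ = 308 MPa, n = 4.93
The minimum is sample C at n = 0.598.

sample C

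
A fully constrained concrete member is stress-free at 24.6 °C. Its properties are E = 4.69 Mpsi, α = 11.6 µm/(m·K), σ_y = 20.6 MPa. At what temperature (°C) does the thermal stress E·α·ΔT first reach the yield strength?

E = 4.69 Mpsi = 32.34 GPa.
E·α·ΔT = 20.60 MPa ⇒ ΔT = 20.60 / (32.34×10³ × 11.6×10⁻⁶) = 54.92 K.
T = 24.6 + 54.92 = 79.52 °C.

79.5 °C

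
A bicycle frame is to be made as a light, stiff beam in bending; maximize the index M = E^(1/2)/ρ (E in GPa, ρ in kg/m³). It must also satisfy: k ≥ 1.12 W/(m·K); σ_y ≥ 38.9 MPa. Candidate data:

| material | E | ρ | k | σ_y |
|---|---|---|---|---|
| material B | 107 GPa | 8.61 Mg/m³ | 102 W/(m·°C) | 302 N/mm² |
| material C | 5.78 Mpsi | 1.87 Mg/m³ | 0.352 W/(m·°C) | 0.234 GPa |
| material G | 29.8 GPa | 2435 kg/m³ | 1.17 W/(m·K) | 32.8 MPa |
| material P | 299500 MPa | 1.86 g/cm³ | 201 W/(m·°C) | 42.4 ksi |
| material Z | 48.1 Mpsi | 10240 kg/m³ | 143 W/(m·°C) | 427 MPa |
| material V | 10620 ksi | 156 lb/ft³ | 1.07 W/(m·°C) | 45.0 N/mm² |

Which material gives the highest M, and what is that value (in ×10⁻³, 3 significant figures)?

Screen on constraints: k ≥ 1.12 W/(m·K); σ_y ≥ 38.9 MPa. Survivors: material B, material P, material Z.
After converting to SI:
  material B: E = 107.0 GPa, ρ = 8610 kg/m³
  material P: E = 299.5 GPa, ρ = 1860 kg/m³
  material Z: E = 331.6 GPa, ρ = 10240 kg/m³
  material P: M = 9.30×10⁻³
  material Z: M = 1.78×10⁻³
  material B: M = 1.20×10⁻³
The maximum is for material P.

material P, M = 9.30×10⁻³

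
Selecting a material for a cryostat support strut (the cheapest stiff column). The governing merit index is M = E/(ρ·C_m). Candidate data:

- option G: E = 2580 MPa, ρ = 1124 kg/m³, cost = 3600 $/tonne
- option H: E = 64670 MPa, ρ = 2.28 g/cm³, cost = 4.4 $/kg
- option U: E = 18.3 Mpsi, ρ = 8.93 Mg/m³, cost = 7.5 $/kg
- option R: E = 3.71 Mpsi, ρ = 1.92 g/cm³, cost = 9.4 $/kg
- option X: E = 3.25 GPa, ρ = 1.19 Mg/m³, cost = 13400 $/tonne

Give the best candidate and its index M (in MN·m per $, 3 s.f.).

Normalizing units and computing the index:
  option G: E = 2.580 GPa, ρ = 1124 kg/m³, cost = 3.600 $/kg
  option H: E = 64.67 GPa, ρ = 2280 kg/m³, cost = 4.400 $/kg
  option U: E = 126.2 GPa, ρ = 8930 kg/m³, cost = 7.500 $/kg
  option R: E = 25.58 GPa, ρ = 1920 kg/m³, cost = 9.400 $/kg
  option X: E = 3.250 GPa, ρ = 1190 kg/m³, cost = 13.40 $/kg
  option H: M = 6.45 MN·m per $
  option U: M = 1.88 MN·m per $
  option R: M = 1.42 MN·m per $
  option G: M = 0.638 MN·m per $
  option X: M = 0.204 MN·m per $
Option H has the largest M.

option H, M = 6.45 MN·m per $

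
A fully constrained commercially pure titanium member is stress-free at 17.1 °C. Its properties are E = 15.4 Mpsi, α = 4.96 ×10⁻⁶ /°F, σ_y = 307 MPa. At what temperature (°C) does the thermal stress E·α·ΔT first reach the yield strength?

341 °C

E = 15.4 Mpsi = 106.2 GPa.
α = 4.96×10⁻⁶/°F × 9/5 = 8.93×10⁻⁶/K.
E·α·ΔT = 307.0 MPa ⇒ ΔT = 307.0 / (106.2×10³ × 8.93×10⁻⁶) = 323.9 K.
T = 17.1 + 323.9 = 341.0 °C.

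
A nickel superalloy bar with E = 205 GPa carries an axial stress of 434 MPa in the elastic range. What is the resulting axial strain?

ε = σ/E = 434 / 205000 = 2.12×10⁻³.

2.12×10⁻³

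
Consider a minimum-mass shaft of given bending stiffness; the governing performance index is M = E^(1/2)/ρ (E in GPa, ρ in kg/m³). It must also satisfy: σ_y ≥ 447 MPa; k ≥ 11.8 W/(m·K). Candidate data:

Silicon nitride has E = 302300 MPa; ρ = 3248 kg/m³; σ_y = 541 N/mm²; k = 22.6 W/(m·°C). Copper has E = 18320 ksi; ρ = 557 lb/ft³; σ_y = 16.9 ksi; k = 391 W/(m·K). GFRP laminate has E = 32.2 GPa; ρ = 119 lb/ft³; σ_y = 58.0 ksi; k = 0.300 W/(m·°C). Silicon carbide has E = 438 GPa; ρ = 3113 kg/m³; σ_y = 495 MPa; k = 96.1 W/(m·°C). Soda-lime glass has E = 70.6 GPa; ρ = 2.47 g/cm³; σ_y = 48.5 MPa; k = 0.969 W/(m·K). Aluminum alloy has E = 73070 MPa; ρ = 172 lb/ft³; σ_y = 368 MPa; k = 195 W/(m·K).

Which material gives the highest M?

silicon carbide

Screen on constraints: σ_y ≥ 447 MPa; k ≥ 11.8 W/(m·K). Survivors: silicon nitride, silicon carbide.
In SI units:
  silicon nitride: E = 302.3 GPa, ρ = 3248 kg/m³
  silicon carbide: E = 438.0 GPa, ρ = 3113 kg/m³
  silicon carbide: M = 6.72×10⁻³
  silicon nitride: M = 5.35×10⁻³
Silicon carbide ranks first.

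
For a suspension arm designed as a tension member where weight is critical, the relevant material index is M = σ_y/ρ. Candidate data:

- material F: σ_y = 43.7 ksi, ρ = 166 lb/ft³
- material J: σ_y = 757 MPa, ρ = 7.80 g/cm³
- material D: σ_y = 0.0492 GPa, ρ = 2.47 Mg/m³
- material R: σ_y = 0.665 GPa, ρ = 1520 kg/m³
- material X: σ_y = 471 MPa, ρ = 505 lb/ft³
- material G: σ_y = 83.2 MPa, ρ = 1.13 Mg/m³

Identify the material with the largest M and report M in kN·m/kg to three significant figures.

material R, M = 438 kN·m/kg

Convert each candidate to consistent units, then evaluate M:
  material F: σ_y = 301.3 MPa, ρ = 2659 kg/m³
  material J: σ_y = 757.0 MPa, ρ = 7800 kg/m³
  material D: σ_y = 49.20 MPa, ρ = 2470 kg/m³
  material R: σ_y = 665.0 MPa, ρ = 1520 kg/m³
  material X: σ_y = 471.0 MPa, ρ = 8089 kg/m³
  material G: σ_y = 83.20 MPa, ρ = 1130 kg/m³
  material R: M = 438 kN·m/kg
  material F: M = 113 kN·m/kg
  material J: M = 97.1 kN·m/kg
  material G: M = 73.6 kN·m/kg
  material X: M = 58.2 kN·m/kg
  material D: M = 19.9 kN·m/kg
The maximum is for material R.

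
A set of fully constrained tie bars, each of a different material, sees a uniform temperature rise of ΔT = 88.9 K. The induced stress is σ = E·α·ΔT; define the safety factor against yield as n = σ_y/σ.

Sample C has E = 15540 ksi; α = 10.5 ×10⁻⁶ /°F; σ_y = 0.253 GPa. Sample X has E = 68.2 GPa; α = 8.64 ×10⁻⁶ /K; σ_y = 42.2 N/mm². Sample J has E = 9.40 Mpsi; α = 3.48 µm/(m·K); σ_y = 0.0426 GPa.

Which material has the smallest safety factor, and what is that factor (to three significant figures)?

sample X, n = 0.806

Per material, after unit conversion:
  sample C: E = 107.1, α = 18.9, σ_y = 253.0 → σ = 180 MPa, n = 1.41
  sample X: E = 68.20, α = 8.64, σ_y = 42.20 → σ = 52.4 MPa, n = 0.806
  sample J: E = 64.81, α = 3.48, σ_y = 42.60 → σ = 20.1 MPa, n = 2.12
Sample X has the lowest safety factor, n = 0.806.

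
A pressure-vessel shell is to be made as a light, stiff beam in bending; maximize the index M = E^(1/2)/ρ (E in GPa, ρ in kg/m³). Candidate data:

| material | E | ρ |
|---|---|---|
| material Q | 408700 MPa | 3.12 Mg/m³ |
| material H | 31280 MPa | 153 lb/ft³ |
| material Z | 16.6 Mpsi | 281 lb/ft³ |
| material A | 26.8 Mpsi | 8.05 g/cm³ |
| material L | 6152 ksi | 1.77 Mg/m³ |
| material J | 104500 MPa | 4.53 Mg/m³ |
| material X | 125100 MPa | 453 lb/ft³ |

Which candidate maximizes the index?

material Q

After converting to SI:
  material Q: E = 408.7 GPa, ρ = 3120 kg/m³
  material H: E = 31.28 GPa, ρ = 2451 kg/m³
  material Z: E = 114.5 GPa, ρ = 4501 kg/m³
  material A: E = 184.8 GPa, ρ = 8050 kg/m³
  material L: E = 42.42 GPa, ρ = 1770 kg/m³
  material J: E = 104.5 GPa, ρ = 4530 kg/m³
  material X: E = 125.1 GPa, ρ = 7256 kg/m³
  material Q: M = 6.48×10⁻³
  material L: M = 3.68×10⁻³
  material Z: M = 2.38×10⁻³
  material H: M = 2.28×10⁻³
  material J: M = 2.26×10⁻³
  material A: M = 1.69×10⁻³
  material X: M = 1.54×10⁻³
Material Q ranks first.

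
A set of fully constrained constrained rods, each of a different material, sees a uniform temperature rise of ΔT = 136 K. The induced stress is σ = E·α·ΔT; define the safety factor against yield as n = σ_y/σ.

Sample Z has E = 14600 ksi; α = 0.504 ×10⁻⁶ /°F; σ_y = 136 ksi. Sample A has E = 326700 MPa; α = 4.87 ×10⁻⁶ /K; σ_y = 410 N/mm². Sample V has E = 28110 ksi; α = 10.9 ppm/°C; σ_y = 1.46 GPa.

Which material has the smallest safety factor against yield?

sample A

Per material, after unit conversion:
  sample Z: E = 100.7, α = 0.907, σ_y = 937.7 → σ = 12.4 MPa, n = 75.5
  sample A: E = 326.7, α = 4.87, σ_y = 410.0 → σ = 216 MPa, n = 1.89
  sample V: E = 193.8, α = 10.9, σ_y = 1460 → σ = 287 MPa, n = 5.08
The minimum is sample A at n = 1.89.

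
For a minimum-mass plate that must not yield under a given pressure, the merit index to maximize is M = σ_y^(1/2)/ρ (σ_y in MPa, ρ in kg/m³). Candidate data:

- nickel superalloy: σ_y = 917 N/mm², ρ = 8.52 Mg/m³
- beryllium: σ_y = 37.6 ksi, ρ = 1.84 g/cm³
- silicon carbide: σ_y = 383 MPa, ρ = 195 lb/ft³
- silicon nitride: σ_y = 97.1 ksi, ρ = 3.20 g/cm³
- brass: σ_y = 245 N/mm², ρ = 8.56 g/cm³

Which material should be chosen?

Convert each candidate to consistent units, then evaluate M:
  nickel superalloy: σ_y = 917.0 MPa, ρ = 8520 kg/m³
  beryllium: σ_y = 259.2 MPa, ρ = 1840 kg/m³
  silicon carbide: σ_y = 383.0 MPa, ρ = 3124 kg/m³
  silicon nitride: σ_y = 669.5 MPa, ρ = 3200 kg/m³
  brass: σ_y = 245.0 MPa, ρ = 8560 kg/m³
  beryllium: M = 8.75×10⁻³
  silicon nitride: M = 8.09×10⁻³
  silicon carbide: M = 6.27×10⁻³
  nickel superalloy: M = 3.55×10⁻³
  brass: M = 1.83×10⁻³
Beryllium has the largest M.

beryllium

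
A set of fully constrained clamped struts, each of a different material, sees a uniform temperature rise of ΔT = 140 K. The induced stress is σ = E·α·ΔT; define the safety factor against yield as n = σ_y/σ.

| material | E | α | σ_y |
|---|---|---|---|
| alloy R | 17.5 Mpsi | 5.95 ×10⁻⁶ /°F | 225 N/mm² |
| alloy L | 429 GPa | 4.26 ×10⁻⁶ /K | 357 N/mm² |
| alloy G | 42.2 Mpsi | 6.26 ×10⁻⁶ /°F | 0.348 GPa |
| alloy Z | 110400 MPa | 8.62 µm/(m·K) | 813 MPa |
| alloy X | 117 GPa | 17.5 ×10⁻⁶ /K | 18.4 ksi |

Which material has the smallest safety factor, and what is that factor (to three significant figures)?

With everything in SI (GPa, ×10⁻⁶/K, MPa):
  alloy R: E = 120.7, α = 10.7, σ_y = 225.0 → σ = 181 MPa, n = 1.24
  alloy L: E = 429.0, α = 4.26, σ_y = 357.0 → σ = 256 MPa, n = 1.40
  alloy G: E = 291.0, α = 11.3, σ_y = 348.0 → σ = 459 MPa, n = 0.758
  alloy Z: E = 110.4, α = 8.62, σ_y = 813.0 → σ = 133 MPa, n = 6.10
  alloy X: E = 117.0, α = 17.5, σ_y = 126.9 → σ = 287 MPa, n = 0.443
Smallest n: alloy X with n = 0.443.

alloy X, n = 0.443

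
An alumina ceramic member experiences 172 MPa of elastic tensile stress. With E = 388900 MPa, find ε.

4.42×10⁻⁴

E = 388900 MPa = 388.9 GPa = 388900 MPa.
ε = σ/E = 172 / 388900 = 4.42×10⁻⁴.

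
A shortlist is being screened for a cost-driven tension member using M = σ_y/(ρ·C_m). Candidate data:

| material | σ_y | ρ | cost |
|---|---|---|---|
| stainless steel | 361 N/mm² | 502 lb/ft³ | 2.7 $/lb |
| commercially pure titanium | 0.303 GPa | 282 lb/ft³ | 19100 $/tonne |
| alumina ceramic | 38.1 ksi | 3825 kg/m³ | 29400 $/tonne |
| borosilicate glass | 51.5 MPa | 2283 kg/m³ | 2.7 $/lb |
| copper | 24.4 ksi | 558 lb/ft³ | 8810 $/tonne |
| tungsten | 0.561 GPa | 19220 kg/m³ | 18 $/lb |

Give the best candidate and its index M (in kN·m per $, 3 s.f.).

After converting to SI:
  stainless steel: σ_y = 361.0 MPa, ρ = 8041 kg/m³, cost = 5.952 $/kg
  commercially pure titanium: σ_y = 303.0 MPa, ρ = 4517 kg/m³, cost = 19.10 $/kg
  alumina ceramic: σ_y = 262.7 MPa, ρ = 3825 kg/m³, cost = 29.40 $/kg
  borosilicate glass: σ_y = 51.50 MPa, ρ = 2283 kg/m³, cost = 5.952 $/kg
  copper: σ_y = 168.2 MPa, ρ = 8938 kg/m³, cost = 8.810 $/kg
  tungsten: σ_y = 561.0 MPa, ρ = 19220 kg/m³, cost = 39.68 $/kg
  stainless steel: M = 7.54 kN·m per $
  borosilicate glass: M = 3.79 kN·m per $
  commercially pure titanium: M = 3.51 kN·m per $
  alumina ceramic: M = 2.34 kN·m per $
  copper: M = 2.14 kN·m per $
  tungsten: M = 0.736 kN·m per $
The maximum is for stainless steel.

stainless steel, M = 7.54 kN·m per $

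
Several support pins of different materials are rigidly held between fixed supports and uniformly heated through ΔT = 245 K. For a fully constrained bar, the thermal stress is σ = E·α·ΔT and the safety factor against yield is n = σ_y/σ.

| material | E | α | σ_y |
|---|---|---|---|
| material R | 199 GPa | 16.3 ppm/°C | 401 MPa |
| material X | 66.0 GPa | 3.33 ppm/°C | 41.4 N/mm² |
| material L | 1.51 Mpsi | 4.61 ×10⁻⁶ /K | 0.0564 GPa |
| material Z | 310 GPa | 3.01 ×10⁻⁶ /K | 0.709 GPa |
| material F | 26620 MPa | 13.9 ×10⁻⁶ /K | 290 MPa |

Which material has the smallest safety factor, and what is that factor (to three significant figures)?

In consistent units (E in GPa, α in ×10⁻⁶/K, σ_y in MPa):
  material R: E = 199.0, α = 16.3, σ_y = 401.0 → σ = 795 MPa, n = 0.505
  material X: E = 66.00, α = 3.33, σ_y = 41.40 → σ = 53.8 MPa, n = 0.769
  material L: E = 10.41, α = 4.61, σ_y = 56.40 → σ = 11.8 MPa, n = 4.80
  material Z: E = 310.0, α = 3.01, σ_y = 709.0 → σ = 229 MPa, n = 3.10
  material F: E = 26.62, α = 13.9, σ_y = 290.0 → σ = 90.7 MPa, n = 3.20
The minimum is material R at n = 0.505.

material R, n = 0.505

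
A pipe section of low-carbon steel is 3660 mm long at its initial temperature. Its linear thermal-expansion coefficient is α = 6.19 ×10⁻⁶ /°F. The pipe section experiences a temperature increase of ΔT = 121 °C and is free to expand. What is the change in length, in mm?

Convert α: 6.19×10⁻⁶/°F × (9/5) = 11.1×10⁻⁶/K.
ΔL = α·L₀·ΔT = 11.1×10⁻⁶ × 3660 mm × 121.0 K = 4.93 mm.

4.93 mm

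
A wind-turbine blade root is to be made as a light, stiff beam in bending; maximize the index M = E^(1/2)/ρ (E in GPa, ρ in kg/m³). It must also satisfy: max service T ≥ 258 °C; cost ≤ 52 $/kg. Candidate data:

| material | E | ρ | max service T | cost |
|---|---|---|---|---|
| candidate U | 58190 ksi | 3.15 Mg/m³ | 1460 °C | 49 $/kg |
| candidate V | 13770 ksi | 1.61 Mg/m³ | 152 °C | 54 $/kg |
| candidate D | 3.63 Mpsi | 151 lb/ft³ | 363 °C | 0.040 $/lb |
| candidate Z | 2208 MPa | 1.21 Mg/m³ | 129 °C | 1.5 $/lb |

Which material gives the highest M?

Screen on constraints: max service T ≥ 258 °C; cost ≤ 52 $/kg. Survivors: candidate U, candidate D.
In SI units:
  candidate U: E = 401.2 GPa, ρ = 3150 kg/m³
  candidate D: E = 25.03 GPa, ρ = 2419 kg/m³
  candidate U: M = 6.36×10⁻³
  candidate D: M = 2.07×10⁻³
Candidate U ranks first.

candidate U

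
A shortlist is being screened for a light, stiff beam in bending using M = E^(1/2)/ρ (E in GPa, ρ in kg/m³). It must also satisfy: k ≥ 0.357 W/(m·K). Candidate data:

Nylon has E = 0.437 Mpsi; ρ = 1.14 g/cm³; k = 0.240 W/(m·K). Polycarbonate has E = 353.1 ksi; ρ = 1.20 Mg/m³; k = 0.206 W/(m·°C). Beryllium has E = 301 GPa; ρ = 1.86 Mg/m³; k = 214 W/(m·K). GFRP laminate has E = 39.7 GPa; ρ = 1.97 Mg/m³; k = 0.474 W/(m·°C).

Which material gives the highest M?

Screen on constraints: k ≥ 0.357 W/(m·K). Survivors: beryllium, GFRP laminate.
After converting to SI:
  beryllium: E = 301.0 GPa, ρ = 1860 kg/m³
  GFRP laminate: E = 39.70 GPa, ρ = 1970 kg/m³
  beryllium: M = 9.33×10⁻³
  GFRP laminate: M = 3.20×10⁻³
Beryllium ranks first.

beryllium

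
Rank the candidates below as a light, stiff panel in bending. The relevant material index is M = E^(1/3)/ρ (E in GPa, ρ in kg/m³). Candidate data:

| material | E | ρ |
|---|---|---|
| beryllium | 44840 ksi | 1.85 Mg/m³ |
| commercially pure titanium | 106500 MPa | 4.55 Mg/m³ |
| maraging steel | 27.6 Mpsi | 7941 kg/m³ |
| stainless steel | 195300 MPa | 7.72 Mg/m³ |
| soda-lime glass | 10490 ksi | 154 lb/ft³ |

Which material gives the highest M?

In SI units:
  beryllium: E = 309.2 GPa, ρ = 1850 kg/m³
  commercially pure titanium: E = 106.5 GPa, ρ = 4550 kg/m³
  maraging steel: E = 190.3 GPa, ρ = 7941 kg/m³
  stainless steel: E = 195.3 GPa, ρ = 7720 kg/m³
  soda-lime glass: E = 72.33 GPa, ρ = 2467 kg/m³
  beryllium: M = 3.66×10⁻³
  soda-lime glass: M = 1.69×10⁻³
  commercially pure titanium: M = 1.04×10⁻³
  stainless steel: M = 0.752×10⁻³
  maraging steel: M = 0.724×10⁻³
Beryllium has the largest M.

beryllium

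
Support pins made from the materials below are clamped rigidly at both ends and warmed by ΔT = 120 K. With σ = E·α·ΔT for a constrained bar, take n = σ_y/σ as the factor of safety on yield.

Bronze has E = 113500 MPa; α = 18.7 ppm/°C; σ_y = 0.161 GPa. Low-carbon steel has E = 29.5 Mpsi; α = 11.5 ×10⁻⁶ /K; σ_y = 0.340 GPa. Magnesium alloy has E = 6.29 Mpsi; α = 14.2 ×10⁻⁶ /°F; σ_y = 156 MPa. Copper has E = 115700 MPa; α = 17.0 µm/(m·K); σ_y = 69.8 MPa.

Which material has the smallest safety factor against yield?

In consistent units (E in GPa, α in ×10⁻⁶/K, σ_y in MPa):
  bronze: E = 113.5, α = 18.7, σ_y = 161.0 → σ = 255 MPa, n = 0.632
  low-carbon steel: E = 203.4, α = 11.5, σ_y = 340.0 → σ = 281 MPa, n = 1.21
  magnesium alloy: E = 43.37, α = 25.6, σ_y = 156.0 → σ = 133 MPa, n = 1.17
  copper: E = 115.7, α = 17.0, σ_y = 69.80 → σ = 236 MPa, n = 0.296
The minimum is copper at n = 0.296.

copper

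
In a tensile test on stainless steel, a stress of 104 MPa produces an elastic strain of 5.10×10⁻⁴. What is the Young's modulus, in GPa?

E = σ/ε = 104 MPa / 5.10×10⁻⁴ = 203900 MPa = 204 GPa.

204 GPa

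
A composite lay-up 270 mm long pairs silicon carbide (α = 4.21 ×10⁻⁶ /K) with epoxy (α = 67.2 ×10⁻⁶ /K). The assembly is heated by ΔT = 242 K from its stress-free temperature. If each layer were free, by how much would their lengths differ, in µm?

4120 µm

Δα = |4.21 − 67.2|×10⁻⁶/K = 63.0×10⁻⁶/K.
ΔL_mismatch = Δα·L·ΔT = 63.0×10⁻⁶ × 270.0 mm × 242.0 K = 4120 µm.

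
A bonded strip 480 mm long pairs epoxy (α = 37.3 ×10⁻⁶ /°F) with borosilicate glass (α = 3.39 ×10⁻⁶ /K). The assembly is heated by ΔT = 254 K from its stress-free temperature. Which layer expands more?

epoxy: α = 37.3×10⁻⁶/°F × 9/5 = 67.1×10⁻⁶/K.
α(epoxy) = 67.1×10⁻⁶/K vs α(borosilicate glass) = 3.39×10⁻⁶/K.
Higher α expands more for the same ΔT: epoxy.

epoxy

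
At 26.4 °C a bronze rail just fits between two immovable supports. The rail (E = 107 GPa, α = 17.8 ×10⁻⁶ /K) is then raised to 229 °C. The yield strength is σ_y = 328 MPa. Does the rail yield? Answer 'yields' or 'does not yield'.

ΔT = 202.6 K. Constrained thermal stress σ = E·α·ΔT = 107.0×10³ MPa × 17.8×10⁻⁶ × 202.6 = 386 MPa (compressive).
Compare to σ_y = 328 MPa: σ ≥ σ_y, so it yields.

yields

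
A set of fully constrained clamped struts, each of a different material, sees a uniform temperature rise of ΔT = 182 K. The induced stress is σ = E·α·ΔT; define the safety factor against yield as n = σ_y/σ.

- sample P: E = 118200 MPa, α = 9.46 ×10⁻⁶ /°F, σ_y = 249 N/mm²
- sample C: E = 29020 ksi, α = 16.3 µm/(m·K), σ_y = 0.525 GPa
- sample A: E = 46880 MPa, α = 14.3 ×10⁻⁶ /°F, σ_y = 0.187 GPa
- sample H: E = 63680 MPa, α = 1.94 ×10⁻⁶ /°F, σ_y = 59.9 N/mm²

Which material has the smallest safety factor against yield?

Per material, after unit conversion:
  sample P: E = 118.2, α = 17.0, σ_y = 249.0 → σ = 366 MPa, n = 0.680
  sample C: E = 200.1, α = 16.3, σ_y = 525.0 → σ = 594 MPa, n = 0.884
  sample A: E = 46.88, α = 25.7, σ_y = 187.0 → σ = 220 MPa, n = 0.851
  sample H: E = 63.68, α = 3.49, σ_y = 59.90 → σ = 40.5 MPa, n = 1.48
The minimum is sample P at n = 0.680.

sample P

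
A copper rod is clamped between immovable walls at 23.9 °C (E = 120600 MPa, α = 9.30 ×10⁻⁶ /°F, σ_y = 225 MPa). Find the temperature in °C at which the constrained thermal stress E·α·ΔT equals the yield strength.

135 °C

E = 120600 MPa = 120.6 GPa.
α = 9.30×10⁻⁶/°F × 9/5 = 16.7×10⁻⁶/K.
E·α·ΔT = 225.0 MPa ⇒ ΔT = 225.0 / (120.6×10³ × 16.7×10⁻⁶) = 111.4 K.
T = 23.9 + 111.4 = 135.3 °C.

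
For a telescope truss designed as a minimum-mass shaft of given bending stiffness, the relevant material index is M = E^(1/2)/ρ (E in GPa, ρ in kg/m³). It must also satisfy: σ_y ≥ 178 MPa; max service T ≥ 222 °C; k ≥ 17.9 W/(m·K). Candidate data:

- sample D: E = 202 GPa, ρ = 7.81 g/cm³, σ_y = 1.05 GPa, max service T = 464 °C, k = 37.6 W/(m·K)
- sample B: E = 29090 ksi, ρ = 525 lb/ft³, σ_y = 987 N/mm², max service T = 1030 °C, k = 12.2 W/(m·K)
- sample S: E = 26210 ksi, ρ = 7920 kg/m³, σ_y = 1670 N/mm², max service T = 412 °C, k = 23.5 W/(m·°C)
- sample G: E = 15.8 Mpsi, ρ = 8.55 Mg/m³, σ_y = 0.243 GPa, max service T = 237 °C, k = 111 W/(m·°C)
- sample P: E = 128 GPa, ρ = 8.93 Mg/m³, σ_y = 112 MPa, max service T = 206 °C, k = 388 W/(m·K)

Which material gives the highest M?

sample D

Screen on constraints: σ_y ≥ 178 MPa; max service T ≥ 222 °C; k ≥ 17.9 W/(m·K). Survivors: sample D, sample S, sample G.
Putting every candidate on a common basis:
  sample D: E = 202.0 GPa, ρ = 7810 kg/m³
  sample S: E = 180.7 GPa, ρ = 7920 kg/m³
  sample G: E = 108.9 GPa, ρ = 8550 kg/m³
  sample D: M = 1.82×10⁻³
  sample S: M = 1.70×10⁻³
  sample G: M = 1.22×10⁻³
Sample D ranks first.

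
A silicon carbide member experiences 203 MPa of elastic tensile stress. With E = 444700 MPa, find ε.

4.56×10⁻⁴

E = 444700 MPa = 444.7 GPa = 444700 MPa.
ε = σ/E = 203 / 444700 = 4.56×10⁻⁴.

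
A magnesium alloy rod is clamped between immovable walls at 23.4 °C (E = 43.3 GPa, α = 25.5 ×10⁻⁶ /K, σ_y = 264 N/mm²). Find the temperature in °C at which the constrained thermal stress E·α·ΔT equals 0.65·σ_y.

179 °C

σ_y = 264 N/mm² = 264.0 MPa.
E·α·ΔT = 171.6 MPa ⇒ ΔT = 171.6 / (43.30×10³ × 25.5×10⁻⁶) = 155.4 K.
T = 23.4 + 155.4 = 178.8 °C.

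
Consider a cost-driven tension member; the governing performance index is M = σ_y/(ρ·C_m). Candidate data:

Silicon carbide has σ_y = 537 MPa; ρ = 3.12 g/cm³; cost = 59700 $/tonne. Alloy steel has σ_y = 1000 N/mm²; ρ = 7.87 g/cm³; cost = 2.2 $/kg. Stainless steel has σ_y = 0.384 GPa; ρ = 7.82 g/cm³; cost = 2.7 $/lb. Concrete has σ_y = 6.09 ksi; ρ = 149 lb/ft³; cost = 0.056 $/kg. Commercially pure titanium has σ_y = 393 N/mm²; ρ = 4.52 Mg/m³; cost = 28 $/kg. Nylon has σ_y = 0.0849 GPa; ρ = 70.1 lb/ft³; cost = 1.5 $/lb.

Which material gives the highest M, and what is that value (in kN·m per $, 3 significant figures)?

Normalizing units and computing the index:
  silicon carbide: σ_y = 537.0 MPa, ρ = 3120 kg/m³, cost = 59.70 $/kg
  alloy steel: σ_y = 1000 MPa, ρ = 7870 kg/m³, cost = 2.200 $/kg
  stainless steel: σ_y = 384.0 MPa, ρ = 7820 kg/m³, cost = 5.952 $/kg
  concrete: σ_y = 41.99 MPa, ρ = 2387 kg/m³, cost = 0.05600 $/kg
  commercially pure titanium: σ_y = 393.0 MPa, ρ = 4520 kg/m³, cost = 28.00 $/kg
  nylon: σ_y = 84.90 MPa, ρ = 1123 kg/m³, cost = 3.307 $/kg
  concrete: M = 314 kN·m per $
  alloy steel: M = 57.8 kN·m per $
  nylon: M = 22.9 kN·m per $
  stainless steel: M = 8.25 kN·m per $
  commercially pure titanium: M = 3.11 kN·m per $
  silicon carbide: M = 2.88 kN·m per $
Concrete ranks first.

concrete, M = 314 kN·m per $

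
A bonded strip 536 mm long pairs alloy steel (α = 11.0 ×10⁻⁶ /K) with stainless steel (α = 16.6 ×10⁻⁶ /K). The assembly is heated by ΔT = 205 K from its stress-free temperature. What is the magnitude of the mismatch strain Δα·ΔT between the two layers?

Δα = |11.0 − 16.6|×10⁻⁶/K = 5.60×10⁻⁶/K.
Mismatch strain = Δα·ΔT = 5.60×10⁻⁶ × 205.0 = 1.15×10⁻³.

1.15×10⁻³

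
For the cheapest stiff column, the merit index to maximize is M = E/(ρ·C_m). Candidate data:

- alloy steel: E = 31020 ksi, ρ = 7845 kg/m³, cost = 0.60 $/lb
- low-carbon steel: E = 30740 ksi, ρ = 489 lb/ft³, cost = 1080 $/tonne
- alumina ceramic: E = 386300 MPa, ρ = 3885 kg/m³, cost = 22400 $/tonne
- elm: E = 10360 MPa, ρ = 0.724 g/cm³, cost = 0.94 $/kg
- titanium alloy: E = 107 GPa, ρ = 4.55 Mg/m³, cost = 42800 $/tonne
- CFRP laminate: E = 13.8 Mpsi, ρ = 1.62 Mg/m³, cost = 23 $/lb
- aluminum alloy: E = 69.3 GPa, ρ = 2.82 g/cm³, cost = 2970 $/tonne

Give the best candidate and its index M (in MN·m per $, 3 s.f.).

low-carbon steel, M = 25.1 MN·m per $

Putting every candidate on a common basis:
  alloy steel: E = 213.9 GPa, ρ = 7845 kg/m³, cost = 1.323 $/kg
  low-carbon steel: E = 211.9 GPa, ρ = 7833 kg/m³, cost = 1.080 $/kg
  alumina ceramic: E = 386.3 GPa, ρ = 3885 kg/m³, cost = 22.40 $/kg
  elm: E = 10.36 GPa, ρ = 724.0 kg/m³, cost = 0.9400 $/kg
  titanium alloy: E = 107.0 GPa, ρ = 4550 kg/m³, cost = 42.80 $/kg
  CFRP laminate: E = 95.15 GPa, ρ = 1620 kg/m³, cost = 50.71 $/kg
  aluminum alloy: E = 69.30 GPa, ρ = 2820 kg/m³, cost = 2.970 $/kg
  low-carbon steel: M = 25.1 MN·m per $
  alloy steel: M = 20.6 MN·m per $
  elm: M = 15.2 MN·m per $
  aluminum alloy: M = 8.27 MN·m per $
  alumina ceramic: M = 4.44 MN·m per $
  CFRP laminate: M = 1.16 MN·m per $
  titanium alloy: M = 0.549 MN·m per $
Low-carbon steel has the largest M.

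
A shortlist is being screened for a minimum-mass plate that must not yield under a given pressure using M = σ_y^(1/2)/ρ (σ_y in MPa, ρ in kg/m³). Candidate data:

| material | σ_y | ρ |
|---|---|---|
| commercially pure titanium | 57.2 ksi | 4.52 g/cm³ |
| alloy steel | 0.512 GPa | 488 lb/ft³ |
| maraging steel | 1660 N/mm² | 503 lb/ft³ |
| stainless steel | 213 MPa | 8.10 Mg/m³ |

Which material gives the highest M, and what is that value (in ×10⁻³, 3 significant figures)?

maraging steel, M = 5.06×10⁻³

Convert each candidate to consistent units, then evaluate M:
  commercially pure titanium: σ_y = 394.4 MPa, ρ = 4520 kg/m³
  alloy steel: σ_y = 512.0 MPa, ρ = 7817 kg/m³
  maraging steel: σ_y = 1660 MPa, ρ = 8057 kg/m³
  stainless steel: σ_y = 213.0 MPa, ρ = 8100 kg/m³
  maraging steel: M = 5.06×10⁻³
  commercially pure titanium: M = 4.39×10⁻³
  alloy steel: M = 2.89×10⁻³
  stainless steel: M = 1.80×10⁻³
Maraging steel has the largest M.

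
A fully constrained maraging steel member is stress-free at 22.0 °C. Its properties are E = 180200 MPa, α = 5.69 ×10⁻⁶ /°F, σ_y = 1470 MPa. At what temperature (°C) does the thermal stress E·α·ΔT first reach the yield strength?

818 °C

E = 180200 MPa = 180.2 GPa.
α = 5.69×10⁻⁶/°F × 9/5 = 10.2×10⁻⁶/K.
E·α·ΔT = 1470 MPa ⇒ ΔT = 1470 / (180.2×10³ × 10.2×10⁻⁶) = 796.5 K.
T = 22.0 + 796.5 = 818.5 °C.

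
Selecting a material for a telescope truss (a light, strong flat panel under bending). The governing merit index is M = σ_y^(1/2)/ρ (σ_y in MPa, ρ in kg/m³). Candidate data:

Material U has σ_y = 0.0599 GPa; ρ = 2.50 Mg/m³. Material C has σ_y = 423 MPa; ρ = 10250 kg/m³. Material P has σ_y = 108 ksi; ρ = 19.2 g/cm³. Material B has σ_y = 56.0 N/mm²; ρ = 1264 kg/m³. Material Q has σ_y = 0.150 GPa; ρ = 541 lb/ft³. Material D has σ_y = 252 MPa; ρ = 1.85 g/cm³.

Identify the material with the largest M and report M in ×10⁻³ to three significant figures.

Convert each candidate to consistent units, then evaluate M:
  material U: σ_y = 59.90 MPa, ρ = 2500 kg/m³
  material C: σ_y = 423.0 MPa, ρ = 10250 kg/m³
  material P: σ_y = 744.6 MPa, ρ = 19200 kg/m³
  material B: σ_y = 56.00 MPa, ρ = 1264 kg/m³
  material Q: σ_y = 150.0 MPa, ρ = 8666 kg/m³
  material D: σ_y = 252.0 MPa, ρ = 1850 kg/m³
  material D: M = 8.58×10⁻³
  material B: M = 5.92×10⁻³
  material U: M = 3.10×10⁻³
  material C: M = 2.01×10⁻³
  material P: M = 1.42×10⁻³
  material Q: M = 1.41×10⁻³
Material D ranks first.

material D, M = 8.58×10⁻³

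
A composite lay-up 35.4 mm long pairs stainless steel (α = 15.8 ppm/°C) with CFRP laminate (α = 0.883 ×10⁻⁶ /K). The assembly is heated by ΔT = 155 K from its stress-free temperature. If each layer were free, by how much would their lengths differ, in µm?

81.8 µm

Δα = |15.8 − 0.883|×10⁻⁶/K = 14.9×10⁻⁶/K.
ΔL_mismatch = Δα·L·ΔT = 14.9×10⁻⁶ × 35.4 mm × 155.0 K = 81.8 µm.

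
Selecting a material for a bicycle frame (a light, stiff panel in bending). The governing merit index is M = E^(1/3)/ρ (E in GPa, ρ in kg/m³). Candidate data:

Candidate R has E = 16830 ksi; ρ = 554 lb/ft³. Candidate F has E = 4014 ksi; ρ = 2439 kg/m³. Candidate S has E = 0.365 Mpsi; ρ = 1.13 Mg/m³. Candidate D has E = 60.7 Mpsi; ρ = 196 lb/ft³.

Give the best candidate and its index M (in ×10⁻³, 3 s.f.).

After converting to SI:
  candidate R: E = 116.0 GPa, ρ = 8874 kg/m³
  candidate F: E = 27.68 GPa, ρ = 2439 kg/m³
  candidate S: E = 2.517 GPa, ρ = 1130 kg/m³
  candidate D: E = 418.5 GPa, ρ = 3140 kg/m³
  candidate D: M = 2.38×10⁻³
  candidate F: M = 1.24×10⁻³
  candidate S: M = 1.20×10⁻³
  candidate R: M = 0.550×10⁻³
The maximum is for candidate D.

candidate D, M = 2.38×10⁻³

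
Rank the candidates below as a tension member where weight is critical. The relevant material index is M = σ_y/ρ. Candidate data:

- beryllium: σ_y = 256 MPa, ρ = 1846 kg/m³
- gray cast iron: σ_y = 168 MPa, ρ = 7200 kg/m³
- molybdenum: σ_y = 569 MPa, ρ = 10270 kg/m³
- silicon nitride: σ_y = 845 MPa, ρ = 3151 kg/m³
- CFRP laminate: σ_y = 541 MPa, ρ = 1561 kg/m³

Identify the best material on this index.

Per-candidate index values:
  CFRP laminate: M = 347 kN·m/kg
  silicon nitride: M = 268 kN·m/kg
  beryllium: M = 139 kN·m/kg
  molybdenum: M = 55.4 kN·m/kg
  gray cast iron: M = 23.3 kN·m/kg
CFRP laminate has the largest M.

CFRP laminate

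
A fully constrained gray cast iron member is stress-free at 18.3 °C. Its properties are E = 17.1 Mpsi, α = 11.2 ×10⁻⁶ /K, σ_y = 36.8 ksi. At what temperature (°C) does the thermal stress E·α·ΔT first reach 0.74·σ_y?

E = 17.1 Mpsi = 117.9 GPa.
σ_y = 36.8 ksi = 253.7 MPa.
E·α·ΔT = 187.8 MPa ⇒ ΔT = 187.8 / (117.9×10³ × 11.2×10⁻⁶) = 142.2 K.
T = 18.3 + 142.2 = 160.5 °C.

160 °C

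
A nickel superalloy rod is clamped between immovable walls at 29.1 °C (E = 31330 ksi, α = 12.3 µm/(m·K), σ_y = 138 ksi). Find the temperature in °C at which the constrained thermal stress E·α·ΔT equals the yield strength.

387 °C

E = 31330 ksi = 216.0 GPa.
σ_y = 138 ksi = 951.5 MPa.
E·α·ΔT = 951.5 MPa ⇒ ΔT = 951.5 / (216.0×10³ × 12.3×10⁻⁶) = 358.1 K.
T = 29.1 + 358.1 = 387.2 °C.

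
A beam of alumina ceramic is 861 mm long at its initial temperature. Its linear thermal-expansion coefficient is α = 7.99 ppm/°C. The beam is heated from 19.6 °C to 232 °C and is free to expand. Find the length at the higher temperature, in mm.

862.46 mm

ΔT = 232 − 19.6 = 212.4 K.
ΔL = α·L₀·ΔT = 7.99×10⁻⁶ × 861 mm × 212.4 K = 1.46 mm.
L = L₀ + ΔL = 861 + 1.46 = 862.46 mm.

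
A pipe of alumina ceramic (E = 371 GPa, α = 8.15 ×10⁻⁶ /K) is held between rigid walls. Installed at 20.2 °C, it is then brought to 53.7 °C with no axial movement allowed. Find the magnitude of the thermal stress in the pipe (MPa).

101 MPa

ΔT = 33.50 K. Constrained thermal stress σ = E·α·ΔT = 371.0×10³ MPa × 8.15×10⁻⁶ × 33.50 = 101 MPa (compressive).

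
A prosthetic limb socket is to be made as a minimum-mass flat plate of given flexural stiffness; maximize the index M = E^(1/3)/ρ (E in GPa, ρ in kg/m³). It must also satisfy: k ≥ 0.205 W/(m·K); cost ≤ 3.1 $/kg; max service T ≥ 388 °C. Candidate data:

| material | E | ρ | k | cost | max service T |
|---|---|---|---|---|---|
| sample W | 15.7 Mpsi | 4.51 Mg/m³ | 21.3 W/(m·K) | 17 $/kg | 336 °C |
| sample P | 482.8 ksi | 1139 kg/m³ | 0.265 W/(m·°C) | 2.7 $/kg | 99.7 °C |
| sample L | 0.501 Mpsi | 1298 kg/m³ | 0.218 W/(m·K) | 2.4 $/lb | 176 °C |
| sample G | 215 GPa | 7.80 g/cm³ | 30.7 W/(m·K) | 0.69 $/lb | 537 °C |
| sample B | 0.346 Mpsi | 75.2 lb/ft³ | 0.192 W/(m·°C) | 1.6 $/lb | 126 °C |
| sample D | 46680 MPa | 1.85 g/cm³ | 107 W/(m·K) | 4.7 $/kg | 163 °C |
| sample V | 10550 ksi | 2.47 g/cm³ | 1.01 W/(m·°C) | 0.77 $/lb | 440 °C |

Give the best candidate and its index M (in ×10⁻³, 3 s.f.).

sample V, M = 1.69×10⁻³

Screen on constraints: k ≥ 0.205 W/(m·K); cost ≤ 3.1 $/kg; max service T ≥ 388 °C. Survivors: sample G, sample V.
In SI units:
  sample G: E = 215.0 GPa, ρ = 7800 kg/m³
  sample V: E = 72.74 GPa, ρ = 2470 kg/m³
  sample V: M = 1.69×10⁻³
  sample G: M = 0.768×10⁻³
Sample V has the largest M.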